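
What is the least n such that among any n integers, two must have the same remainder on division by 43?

44

Use the pigeonhole principle on residue classes: two integers differ by a multiple of 43 exactly when they share a remainder mod 43.
There are 43 residue classes mod 43, so 43 integers can all lie in distinct classes.
One more integer must repeat a residue, giving a difference divisible by 43. So n = 43 + 1 = 44.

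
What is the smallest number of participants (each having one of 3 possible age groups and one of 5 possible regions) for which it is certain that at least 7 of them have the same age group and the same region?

91

There are 3 × 5 = 15 (age group, region) combinations acting as pigeonholes.
With 15 × 6 = 90 participants we could place exactly 6 in each, with no (age group, region) pair reaching 7.
One more forces some (age group, region) pair to hold 7, so 90 + 1 = 91.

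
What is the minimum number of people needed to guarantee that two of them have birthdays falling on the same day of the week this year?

There are 7 days of the week acting as pigeonholes.
With 7 people we could place one in each, avoiding any repeat.
One more forces some class to hold 2, so 7 + 1 = 8.

8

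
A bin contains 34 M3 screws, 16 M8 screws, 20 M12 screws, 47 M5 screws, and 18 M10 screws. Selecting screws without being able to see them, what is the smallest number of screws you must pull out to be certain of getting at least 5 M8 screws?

124

The worst case draws every non-M8 screw first: 34 + 20 + 47 + 18 = 119.
The next 5 draws are then forced to be M8, giving 119 + 5 = 124.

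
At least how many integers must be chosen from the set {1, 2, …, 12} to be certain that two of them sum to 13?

Partition {1, …, 12} into 6 pairs: {1,12}, {2,11}, …, {6,7}.
Choosing 6 integers — say the integers 1 through 6 — takes one from each pair and avoids the property.
Choosing 7 forces two into the same pair by pigeonhole, and those sum to 13. So 7.

7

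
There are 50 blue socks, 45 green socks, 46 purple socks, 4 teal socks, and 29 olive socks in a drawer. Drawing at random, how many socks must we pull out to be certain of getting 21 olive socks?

To avoid olive socks as long as possible, exhaust the other 4 colors first.
The worst case draws every non-olive sock first: 50 + 45 + 46 + 4 = 145.
The next 21 draws are then forced to be olive, giving 145 + 21 = 166.

166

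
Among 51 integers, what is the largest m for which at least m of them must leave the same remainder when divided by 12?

If each of the 12 residue classes modulo 12 held at most 4, the total would be at most 12 × 4 = 48 < 51, a contradiction.
So at least one holds ⌈51/12⌉ = 5.

5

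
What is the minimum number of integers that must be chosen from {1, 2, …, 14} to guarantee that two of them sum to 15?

8

Partition {1, …, 14} into 7 pairs: {1,14}, {2,13}, …, {7,8}.
Choosing 7 integers — say the integers 1 through 7 — takes one from each pair and avoids the property.
Choosing 8 forces two into the same pair by pigeonhole, and those sum to 15. So 8.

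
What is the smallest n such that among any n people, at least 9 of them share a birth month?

There are 12 months of the year acting as pigeonholes.
With 12 × 8 = 96 people we could place exactly 8 in each, with no class reaching 9.
One more forces some class to hold 9, so 96 + 1 = 97.

97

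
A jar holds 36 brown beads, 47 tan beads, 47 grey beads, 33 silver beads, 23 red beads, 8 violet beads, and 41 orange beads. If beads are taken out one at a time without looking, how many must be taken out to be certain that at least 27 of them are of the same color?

162

Treat the 7 colors as pigeonholes.
In the worst case we take at most 26 of each color, but all 23 red and all 8 violet (fewer than 26), giving 26 + 26 + 26 + 26 + 23 + 8 + 26 = 161.
One more bead then forces some color to 27, so 161 + 1 = 162.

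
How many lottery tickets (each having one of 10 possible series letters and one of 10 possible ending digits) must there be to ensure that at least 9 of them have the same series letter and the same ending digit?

801

There are 10 × 10 = 100 (series letter, ending digit) combinations acting as pigeonholes.
With 100 × 8 = 800 lottery tickets we could place exactly 8 in each, with no (series letter, ending digit) pair reaching 9.
One more forces some (series letter, ending digit) pair to hold 9, so 800 + 1 = 801.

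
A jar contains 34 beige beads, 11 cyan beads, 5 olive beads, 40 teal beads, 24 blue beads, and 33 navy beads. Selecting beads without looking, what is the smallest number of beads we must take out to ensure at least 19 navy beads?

133

The worst case draws every non-navy bead first: 34 + 11 + 5 + 40 + 24 = 114.
The next 19 draws are then forced to be navy, giving 114 + 19 = 133.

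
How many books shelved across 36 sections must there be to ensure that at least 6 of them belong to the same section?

181

There are 36 sections acting as pigeonholes.
With 36 × 5 = 180 books we could place exactly 5 in each, with no class reaching 6.
One more forces some class to hold 6, so 180 + 1 = 181.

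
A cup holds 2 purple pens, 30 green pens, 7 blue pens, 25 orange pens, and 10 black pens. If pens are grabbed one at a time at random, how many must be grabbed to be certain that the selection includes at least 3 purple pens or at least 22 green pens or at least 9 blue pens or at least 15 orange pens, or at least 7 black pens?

The worst case stops just short of every target: 2 purple, 21 green, all 7 blue, 14 orange, 6 black — 2 + 21 + 7 + 14 + 6 = 50 pens.
One more pen must push some ink color to its target, so 50 + 1 = 51.

51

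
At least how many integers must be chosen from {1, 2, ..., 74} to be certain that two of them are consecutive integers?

Partition {1, …, 74} into 37 pairs: {1,2}, {3,4}, …, {73,74}.
Choosing 37 integers — say the 37 even numbers 2, 4, …, 74 — takes one from each pair and avoids the property.
Choosing 38 forces two into the same pair by pigeonhole, and those are consecutive. So 38.

38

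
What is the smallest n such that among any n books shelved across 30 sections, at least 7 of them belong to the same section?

There are 30 sections acting as pigeonholes.
With 30 × 6 = 180 books we could place exactly 6 in each, with no class reaching 7.
One more forces some class to hold 7, so 180 + 1 = 181.

181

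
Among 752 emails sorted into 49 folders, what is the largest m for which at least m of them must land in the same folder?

If each of the 49 folders held at most 15, the total would be at most 49 × 15 = 735 < 752, a contradiction.
So at least one holds ⌈752/49⌉ = 16.

16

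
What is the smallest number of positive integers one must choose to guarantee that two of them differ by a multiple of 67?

68

Two integers differ by a multiple of 67 exactly when they share a remainder mod 67.
There are 67 residue classes mod 67, so 67 integers can all lie in distinct classes.
One more integer must repeat a residue, giving a difference divisible by 67. So n = 67 + 1 = 68.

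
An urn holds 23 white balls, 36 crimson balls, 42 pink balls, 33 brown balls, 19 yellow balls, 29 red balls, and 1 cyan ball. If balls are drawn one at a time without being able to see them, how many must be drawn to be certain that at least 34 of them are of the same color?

172

In the worst case we take at most 33 of each color, but all 23 white, all 19 yellow, all 29 red, and all 1 cyan (fewer than 33), giving 23 + 33 + 33 + 33 + 19 + 29 + 1 = 171.
One more ball then forces some color to 34, so 171 + 1 = 172.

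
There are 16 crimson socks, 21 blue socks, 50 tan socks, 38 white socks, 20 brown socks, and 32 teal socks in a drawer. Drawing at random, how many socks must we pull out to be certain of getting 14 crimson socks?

175

The worst case draws every non-crimson sock first: 21 + 50 + 38 + 20 + 32 = 161.
The next 14 draws are then forced to be crimson, giving 161 + 14 = 175.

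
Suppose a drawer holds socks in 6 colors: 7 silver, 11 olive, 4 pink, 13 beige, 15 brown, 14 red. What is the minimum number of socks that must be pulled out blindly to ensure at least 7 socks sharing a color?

In the worst case we take at most 6 of each color, but all 4 pink (fewer than 6), giving 6 + 6 + 4 + 6 + 6 + 6 = 34.
One more sock then forces some color to 7, so 34 + 1 = 35.

35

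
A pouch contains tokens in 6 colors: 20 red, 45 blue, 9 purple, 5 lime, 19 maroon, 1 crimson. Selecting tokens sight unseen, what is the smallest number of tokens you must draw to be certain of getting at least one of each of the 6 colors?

The hardest color to obtain is crimson: we could draw every other token first — 99 − 1 = 98 tokens — without a single crimson one.
The next draw must be crimson, so 98 + 1 = 99.

99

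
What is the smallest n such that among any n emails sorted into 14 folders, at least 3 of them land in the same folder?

There are 14 folders acting as pigeonholes.
With 14 × 2 = 28 emails we could place exactly 2 in each, with no class reaching 3.
One more forces some class to hold 3, so 28 + 1 = 29.

29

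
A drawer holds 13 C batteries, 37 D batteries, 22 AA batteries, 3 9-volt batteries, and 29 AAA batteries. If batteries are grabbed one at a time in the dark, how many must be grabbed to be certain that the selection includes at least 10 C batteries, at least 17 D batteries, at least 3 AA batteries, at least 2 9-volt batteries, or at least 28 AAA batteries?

The worst case stops just short of every target: 9 C, 16 D, 2 AA, 1 9-volt, 27 AAA — 9 + 16 + 2 + 1 + 27 = 55 batteries.
One more battery must push some type to its target, so 55 + 1 = 56.

56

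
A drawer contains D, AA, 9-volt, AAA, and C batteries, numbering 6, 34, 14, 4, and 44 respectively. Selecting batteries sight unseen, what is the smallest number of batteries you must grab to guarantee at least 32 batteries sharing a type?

87

In the worst case we take at most 31 of each type, but all 6 D, all 14 9-volt, and all 4 AAA (fewer than 31), giving 6 + 31 + 14 + 4 + 31 = 86.
One more battery then forces some type to 32, so 86 + 1 = 87.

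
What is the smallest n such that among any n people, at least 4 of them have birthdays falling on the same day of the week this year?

There are 7 days of the week acting as pigeonholes.
With 7 × 3 = 21 people we could place exactly 3 in each, with no class reaching 4.
One more forces some class to hold 4, so 21 + 1 = 22.

22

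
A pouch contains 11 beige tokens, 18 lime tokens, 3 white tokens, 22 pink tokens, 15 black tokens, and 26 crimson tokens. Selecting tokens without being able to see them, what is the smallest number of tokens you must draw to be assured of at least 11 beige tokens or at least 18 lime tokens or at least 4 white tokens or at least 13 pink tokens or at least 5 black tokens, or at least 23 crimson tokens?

Each of the 6 colors has its own threshold; avoid all of them simultaneously.
The worst case stops just short of every target: 10 beige, 17 lime, 3 white, 12 pink, 4 black, 22 crimson — 10 + 17 + 3 + 12 + 4 + 22 = 68 tokens.
One more token must push some color to its target, so 68 + 1 = 69.

69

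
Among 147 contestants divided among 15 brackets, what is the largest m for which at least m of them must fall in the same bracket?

The 147 contestants fall into 15 brackets.
If each of the 15 brackets held at most 9, the total would be at most 15 × 9 = 135 < 147, a contradiction.
So at least one holds ⌈147/15⌉ = 10.

10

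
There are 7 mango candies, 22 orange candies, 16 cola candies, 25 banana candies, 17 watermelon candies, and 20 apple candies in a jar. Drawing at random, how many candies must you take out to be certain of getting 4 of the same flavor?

19

Treat the 6 flavors as pigeonholes.
The worst case takes 3 candies of each flavor without reaching 4 of any: 6 × 3 = 18.
The next candy must bring some flavor to 4, so 18 + 1 = 19.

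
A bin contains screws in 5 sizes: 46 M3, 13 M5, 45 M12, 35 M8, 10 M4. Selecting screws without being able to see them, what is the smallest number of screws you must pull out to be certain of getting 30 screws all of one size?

Treat the 5 sizes as pigeonholes.
In the worst case we take at most 29 of each size, but all 13 M5 and all 10 M4 (fewer than 29), giving 29 + 13 + 29 + 29 + 10 = 110.
One more screw then forces some size to 30, so 110 + 1 = 111.

111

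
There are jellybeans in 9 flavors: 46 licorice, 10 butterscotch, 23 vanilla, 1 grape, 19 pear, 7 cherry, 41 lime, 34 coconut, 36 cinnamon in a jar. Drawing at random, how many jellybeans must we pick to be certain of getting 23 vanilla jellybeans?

The worst case draws every non-vanilla jellybean first: 46 + 10 + 1 + 19 + 7 + 41 + 34 + 36 = 194.
The next 23 draws are then forced to be vanilla, giving 194 + 23 = 217.

217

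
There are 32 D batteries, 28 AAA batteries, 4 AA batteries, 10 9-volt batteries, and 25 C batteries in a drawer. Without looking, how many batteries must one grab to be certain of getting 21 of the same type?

In the worst case we take at most 20 of each type, but all 4 AA and all 10 9-volt (fewer than 20), giving 20 + 20 + 4 + 10 + 20 = 74.
One more battery then forces some type to 21, so 74 + 1 = 75.

75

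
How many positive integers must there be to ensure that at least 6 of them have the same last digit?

There are 10 possible last digits acting as pigeonholes.
With 10 × 5 = 50 positive integers we could place exactly 5 in each, with no class reaching 6.
One more forces some class to hold 6, so 50 + 1 = 51.

51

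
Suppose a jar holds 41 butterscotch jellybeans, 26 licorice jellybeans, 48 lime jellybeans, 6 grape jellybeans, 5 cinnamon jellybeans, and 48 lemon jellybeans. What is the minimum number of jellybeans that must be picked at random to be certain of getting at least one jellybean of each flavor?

The hardest flavor to obtain is cinnamon: we could draw every other jellybean first — 174 − 5 = 169 jellybeans — without a single cinnamon one.
The next draw must be cinnamon, so 169 + 1 = 170.

170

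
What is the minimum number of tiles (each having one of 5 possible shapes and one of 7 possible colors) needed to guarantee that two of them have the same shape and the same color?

There are 5 × 7 = 35 (shape, color) combinations acting as pigeonholes.
With 35 tiles we could place one in each, avoiding any repeat.
One more forces some (shape, color) pair to hold 2, so 35 + 1 = 36.

36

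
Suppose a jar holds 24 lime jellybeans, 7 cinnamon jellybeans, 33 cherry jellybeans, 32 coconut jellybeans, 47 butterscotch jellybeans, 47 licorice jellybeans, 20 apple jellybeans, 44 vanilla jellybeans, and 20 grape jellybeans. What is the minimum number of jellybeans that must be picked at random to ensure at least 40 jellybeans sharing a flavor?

254

Treat the 9 flavors as pigeonholes.
In the worst case we take at most 39 of each flavor, but all 24 lime, all 7 cinnamon, all 33 cherry, all 32 coconut, all 20 apple, and all 20 grape (fewer than 39), giving 24 + 7 + 33 + 32 + 39 + 39 + 20 + 39 + 20 = 253.
One more jellybean then forces some flavor to 40, so 253 + 1 = 254.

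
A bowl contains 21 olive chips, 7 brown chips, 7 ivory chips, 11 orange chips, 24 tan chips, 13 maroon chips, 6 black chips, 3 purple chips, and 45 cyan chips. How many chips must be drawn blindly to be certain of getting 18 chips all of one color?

99

In the worst case we take at most 17 of each color, but all 7 brown, all 7 ivory, all 11 orange, all 13 maroon, all 6 black, and all 3 purple (fewer than 17), giving 17 + 7 + 7 + 11 + 17 + 13 + 6 + 3 + 17 = 98.
One more chip then forces some color to 18, so 98 + 1 = 99.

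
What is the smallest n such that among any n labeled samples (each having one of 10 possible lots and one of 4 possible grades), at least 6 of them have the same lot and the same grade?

There are 10 × 4 = 40 (lot, grade) combinations acting as pigeonholes.
With 40 × 5 = 200 labeled samples we could place exactly 5 in each, with no (lot, grade) pair reaching 6.
One more forces some (lot, grade) pair to hold 6, so 200 + 1 = 201.

201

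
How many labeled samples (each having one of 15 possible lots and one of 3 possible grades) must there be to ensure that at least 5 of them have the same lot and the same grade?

181

There are 15 × 3 = 45 (lot, grade) combinations acting as pigeonholes.
With 45 × 4 = 180 labeled samples we could place exactly 4 in each, with no (lot, grade) pair reaching 5.
One more forces some (lot, grade) pair to hold 5, so 180 + 1 = 181.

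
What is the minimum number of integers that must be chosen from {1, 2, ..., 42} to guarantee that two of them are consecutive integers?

Partition {1, …, 42} into 21 pairs: {1,2}, {3,4}, …, {41,42}.
Choosing 21 integers — say the 21 even numbers 2, 4, …, 42 — takes one from each pair and avoids the property.
Choosing 22 forces two into the same pair by pigeonhole, and those are consecutive. So 22.

22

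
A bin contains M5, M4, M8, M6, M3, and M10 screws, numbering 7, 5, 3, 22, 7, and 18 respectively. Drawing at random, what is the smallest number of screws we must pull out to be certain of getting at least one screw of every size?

60

The hardest size to obtain is M8: we could draw every other screw first — 62 − 3 = 59 screws — without a single M8 one.
The next draw must be M8, so 59 + 1 = 60.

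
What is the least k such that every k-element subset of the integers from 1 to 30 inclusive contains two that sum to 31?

Partition {1, …, 30} into 15 pairs: {1,30}, {2,29}, …, {15,16}.
Choosing 15 integers — say the integers 1 through 15 — takes one from each pair and avoids the property.
Choosing 16 forces two into the same pair by pigeonhole, and those sum to 31. So 16.

16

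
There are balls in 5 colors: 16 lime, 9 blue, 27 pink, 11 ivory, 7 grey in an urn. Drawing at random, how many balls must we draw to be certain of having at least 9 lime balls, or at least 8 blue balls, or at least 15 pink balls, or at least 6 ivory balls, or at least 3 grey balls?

37

The worst case stops just short of every target: 8 lime, 7 blue, 14 pink, 5 ivory, 2 grey — 8 + 7 + 14 + 5 + 2 = 36 balls.
One more ball must push some color to its target, so 36 + 1 = 37.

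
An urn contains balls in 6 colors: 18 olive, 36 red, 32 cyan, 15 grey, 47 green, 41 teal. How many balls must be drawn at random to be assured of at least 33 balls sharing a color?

162

In the worst case we take at most 32 of each color, but all 18 olive and all 15 grey (fewer than 32), giving 18 + 32 + 32 + 15 + 32 + 32 = 161.
One more ball then forces some color to 33, so 161 + 1 = 162.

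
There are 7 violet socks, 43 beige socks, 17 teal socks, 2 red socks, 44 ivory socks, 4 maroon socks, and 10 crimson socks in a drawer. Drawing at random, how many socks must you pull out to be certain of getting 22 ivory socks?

105

To avoid ivory socks as long as possible, exhaust the other 6 colors first.
The worst case draws every non-ivory sock first: 7 + 43 + 17 + 2 + 4 + 10 = 83.
The next 22 draws are then forced to be ivory, giving 83 + 22 = 105.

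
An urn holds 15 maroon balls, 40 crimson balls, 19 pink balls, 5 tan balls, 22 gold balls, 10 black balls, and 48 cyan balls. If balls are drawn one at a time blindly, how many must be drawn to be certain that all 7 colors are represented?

The hardest color to obtain is tan: we could draw every other ball first — 159 − 5 = 154 balls — without a single tan one.
The next draw must be tan, so 154 + 1 = 155.

155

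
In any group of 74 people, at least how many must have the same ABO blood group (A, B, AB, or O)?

If each of the 4 ABO blood groups held at most 18, the total would be at most 4 × 18 = 72 < 74, a contradiction.
So at least one holds ⌈74/4⌉ = 19.

19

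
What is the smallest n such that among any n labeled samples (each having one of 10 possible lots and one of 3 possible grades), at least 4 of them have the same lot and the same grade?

91

There are 10 × 3 = 30 (lot, grade) combinations acting as pigeonholes.
With 30 × 3 = 90 labeled samples we could place exactly 3 in each, with no (lot, grade) pair reaching 4.
One more forces some (lot, grade) pair to hold 4, so 90 + 1 = 91.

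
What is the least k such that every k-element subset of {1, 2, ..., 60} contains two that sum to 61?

Partition {1, …, 60} into 30 pairs: {1,60}, {2,59}, …, {30,31}.
Choosing 30 integers — say the integers 1 through 30 — takes one from each pair and avoids the property.
Choosing 31 forces two into the same pair by pigeonhole, and those sum to 61. So 31.

31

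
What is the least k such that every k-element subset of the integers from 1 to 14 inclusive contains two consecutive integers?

8

Partition {1, …, 14} into 7 pairs: {1,2}, {3,4}, …, {13,14}.
Choosing 7 integers — say the 7 even numbers 2, 4, …, 14 — takes one from each pair and avoids the property.
Choosing 8 forces two into the same pair by pigeonhole, and those are consecutive. So 8.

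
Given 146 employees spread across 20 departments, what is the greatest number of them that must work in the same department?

The 146 employees fall into 20 departments.
If each of the 20 departments held at most 7, the total would be at most 20 × 7 = 140 < 146, a contradiction.
So at least one holds ⌈146/20⌉ = 8.

8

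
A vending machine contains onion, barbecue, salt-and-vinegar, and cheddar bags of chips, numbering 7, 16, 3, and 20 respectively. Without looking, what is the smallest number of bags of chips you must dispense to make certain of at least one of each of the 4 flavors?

44

The hardest flavor to obtain is salt-and-vinegar: we could draw every other bag of chips first — 46 − 3 = 43 bags of chips — without a single salt-and-vinegar one.
The next draw must be salt-and-vinegar, so 43 + 1 = 44.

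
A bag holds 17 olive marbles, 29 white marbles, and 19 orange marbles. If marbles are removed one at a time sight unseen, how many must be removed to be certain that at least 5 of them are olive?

To avoid olive marbles as long as possible, exhaust the other 2 colors first.
The worst case draws every non-olive marble first: 29 + 19 = 48.
The next 5 draws are then forced to be olive, giving 48 + 5 = 53.

53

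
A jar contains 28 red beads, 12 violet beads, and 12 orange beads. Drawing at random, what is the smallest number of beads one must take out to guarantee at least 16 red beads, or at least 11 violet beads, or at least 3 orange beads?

Each of the 3 colors has its own threshold; avoid all of them simultaneously.
The worst case stops just short of every target: 15 red, 10 violet, 2 orange — 15 + 10 + 2 = 27 beads.
One more bead must push some color to its target, so 27 + 1 = 28.

28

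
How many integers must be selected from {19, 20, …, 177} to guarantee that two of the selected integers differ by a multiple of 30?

31

Use the pigeonhole principle on residue classes: group the integers by remainder mod 30; there are 30 residue classes, each nonempty in this range.
Choosing one from each class (30 integers) avoids any shared remainder.
One more choice must repeat a class, so two differ by a multiple of 30. Hence 30 + 1 = 31.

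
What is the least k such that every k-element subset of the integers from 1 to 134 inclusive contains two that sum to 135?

Partition {1, …, 134} into 67 pairs: {1,134}, {2,133}, …, {67,68}.
Choosing 67 integers — say the integers 1 through 67 — takes one from each pair and avoids the property.
Choosing 68 forces two into the same pair by pigeonhole, and those sum to 135. So 68.

68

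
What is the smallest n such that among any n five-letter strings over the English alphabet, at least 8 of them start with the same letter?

183

There are 26 possible first letters acting as pigeonholes.
With 26 × 7 = 182 five-letter strings over the English alphabet we could place exactly 7 in each, with no class reaching 8.
One more forces some class to hold 8, so 182 + 1 = 183.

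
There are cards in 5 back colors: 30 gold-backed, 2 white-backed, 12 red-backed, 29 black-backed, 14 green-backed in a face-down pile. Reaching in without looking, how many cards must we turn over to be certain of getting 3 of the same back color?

11

Treat the 5 back colors as pigeonholes.
The worst case takes 2 cards of each back color without reaching 3 of any: 5 × 2 = 10.
The next card must bring some back color to 3, so 10 + 1 = 11.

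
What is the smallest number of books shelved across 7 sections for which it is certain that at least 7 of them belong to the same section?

43

There are 7 sections acting as pigeonholes.
With 7 × 6 = 42 books we could place exactly 6 in each, with no class reaching 7.
One more forces some class to hold 7, so 42 + 1 = 43.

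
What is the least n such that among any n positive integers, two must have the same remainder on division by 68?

69

Two integers differ by a multiple of 68 exactly when they share a remainder mod 68.
There are 68 residue classes mod 68, so 68 integers can all lie in distinct classes.
One more integer must repeat a residue, giving a difference divisible by 68. So n = 68 + 1 = 69.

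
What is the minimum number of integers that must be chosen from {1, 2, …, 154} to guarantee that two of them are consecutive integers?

Partition {1, …, 154} into 77 pairs: {1,2}, {3,4}, …, {153,154}.
Choosing 77 integers — say the 77 even numbers 2, 4, …, 154 — takes one from each pair and avoids the property.
Choosing 78 forces two into the same pair by pigeonhole, and those are consecutive. So 78.

78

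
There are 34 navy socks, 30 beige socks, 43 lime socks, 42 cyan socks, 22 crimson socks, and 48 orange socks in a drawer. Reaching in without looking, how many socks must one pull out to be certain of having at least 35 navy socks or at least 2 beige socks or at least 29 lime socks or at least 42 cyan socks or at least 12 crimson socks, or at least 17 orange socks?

The worst case stops just short of every target: 34 navy, 1 beige, 28 lime, 41 cyan, 11 crimson, 16 orange — 34 + 1 + 28 + 41 + 11 + 16 = 131 socks.
One more sock must push some color to its target, so 131 + 1 = 132.

132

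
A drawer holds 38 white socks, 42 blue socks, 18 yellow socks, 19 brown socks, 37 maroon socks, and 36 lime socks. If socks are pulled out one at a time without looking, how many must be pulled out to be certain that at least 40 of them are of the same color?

Treat the 6 colors as pigeonholes.
In the worst case we take at most 39 of each color, but all 38 white, all 18 yellow, all 19 brown, all 37 maroon, and all 36 lime (fewer than 39), giving 38 + 39 + 18 + 19 + 37 + 36 = 187.
One more sock then forces some color to 40, so 187 + 1 = 188.

188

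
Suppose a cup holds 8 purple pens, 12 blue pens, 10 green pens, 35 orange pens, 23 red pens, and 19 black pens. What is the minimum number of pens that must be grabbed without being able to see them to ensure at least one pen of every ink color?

The hardest ink color to obtain is purple: we could draw every other pen first — 107 − 8 = 99 pens — without a single purple one.
The next draw must be purple, so 99 + 1 = 100.

100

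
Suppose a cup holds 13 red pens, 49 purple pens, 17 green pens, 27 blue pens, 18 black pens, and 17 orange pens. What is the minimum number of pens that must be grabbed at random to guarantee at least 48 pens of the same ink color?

Treat the 6 ink colors as pigeonholes.
In the worst case we take at most 47 of each ink color, but all 13 red, all 17 green, all 27 blue, all 18 black, and all 17 orange (fewer than 47), giving 13 + 47 + 17 + 27 + 18 + 17 = 139.
One more pen then forces some ink color to 48, so 139 + 1 = 140.

140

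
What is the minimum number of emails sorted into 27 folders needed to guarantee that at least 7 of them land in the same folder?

There are 27 folders acting as pigeonholes.
With 27 × 6 = 162 emails we could place exactly 6 in each, with no class reaching 7.
One more forces some class to hold 7, so 162 + 1 = 163.

163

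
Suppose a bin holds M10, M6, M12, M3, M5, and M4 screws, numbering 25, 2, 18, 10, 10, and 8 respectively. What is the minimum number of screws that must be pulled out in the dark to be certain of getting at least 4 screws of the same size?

In the worst case we take at most 3 of each size, but all 2 M6 (fewer than 3), giving 3 + 2 + 3 + 3 + 3 + 3 = 17.
One more screw then forces some size to 4, so 17 + 1 = 18.

18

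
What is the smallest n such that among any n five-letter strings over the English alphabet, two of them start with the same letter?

27

There are 26 possible first letters acting as pigeonholes.
With 26 five-letter strings over the English alphabet we could place one in each, avoiding any repeat.
One more forces some class to hold 2, so 26 + 1 = 27.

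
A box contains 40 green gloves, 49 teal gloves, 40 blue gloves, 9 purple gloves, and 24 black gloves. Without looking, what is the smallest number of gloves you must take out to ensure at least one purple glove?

154

The worst case draws every non-purple glove first: 40 + 49 + 40 + 24 = 153.
The next draw is then forced to be purple, giving 153 + 1 = 154.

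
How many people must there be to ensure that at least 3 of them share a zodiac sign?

25

There are 12 zodiac signs acting as pigeonholes.
With 12 × 2 = 24 people we could place exactly 2 in each, with no class reaching 3.
One more forces some class to hold 3, so 24 + 1 = 25.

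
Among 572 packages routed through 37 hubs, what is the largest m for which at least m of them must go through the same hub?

The 572 packages fall into 37 hubs.
If each of the 37 hubs held at most 15, the total would be at most 37 × 15 = 555 < 572, a contradiction.
So at least one holds ⌈572/37⌉ = 16.

16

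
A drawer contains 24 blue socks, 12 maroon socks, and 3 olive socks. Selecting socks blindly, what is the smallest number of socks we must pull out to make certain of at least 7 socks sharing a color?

Treat the 3 colors as pigeonholes.
In the worst case we take at most 6 of each color, but all 3 olive (fewer than 6), giving 6 + 6 + 3 = 15.
One more sock then forces some color to 7, so 15 + 1 = 16.

16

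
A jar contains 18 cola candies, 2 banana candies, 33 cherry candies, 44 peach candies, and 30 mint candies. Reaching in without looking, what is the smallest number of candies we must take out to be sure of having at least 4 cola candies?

The worst case draws every non-cola candy first: 2 + 33 + 44 + 30 = 109.
The next 4 draws are then forced to be cola, giving 109 + 4 = 113.

113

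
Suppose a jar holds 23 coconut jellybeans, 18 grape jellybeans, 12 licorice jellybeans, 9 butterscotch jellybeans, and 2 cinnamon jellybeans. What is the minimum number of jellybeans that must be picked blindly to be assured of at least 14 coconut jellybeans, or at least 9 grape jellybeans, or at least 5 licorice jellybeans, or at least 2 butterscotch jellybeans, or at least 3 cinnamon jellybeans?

The worst case stops just short of every target: 13 coconut, 8 grape, 4 licorice, 1 butterscotch, 2 cinnamon — 13 + 8 + 4 + 1 + 2 = 28 jellybeans.
One more jellybean must push some flavor to its target, so 28 + 1 = 29.

29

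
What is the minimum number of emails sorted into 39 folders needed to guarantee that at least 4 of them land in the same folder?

There are 39 folders acting as pigeonholes.
With 39 × 3 = 117 emails we could place exactly 3 in each, with no class reaching 4.
One more forces some class to hold 4, so 117 + 1 = 118.

118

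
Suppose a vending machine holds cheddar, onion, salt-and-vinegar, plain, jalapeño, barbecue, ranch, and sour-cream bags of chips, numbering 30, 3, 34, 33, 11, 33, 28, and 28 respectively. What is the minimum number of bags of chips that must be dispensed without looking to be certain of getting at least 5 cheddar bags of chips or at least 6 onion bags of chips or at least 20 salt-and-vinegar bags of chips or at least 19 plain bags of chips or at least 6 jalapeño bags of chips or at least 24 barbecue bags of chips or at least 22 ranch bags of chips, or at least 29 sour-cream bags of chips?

The worst case stops just short of every target: 4 cheddar, all 3 onion, 19 salt-and-vinegar, 18 plain, 5 jalapeño, 23 barbecue, 21 ranch, 28 sour-cream — 4 + 3 + 19 + 18 + 5 + 23 + 21 + 28 = 121 bags of chips.
One more bag of chips must push some flavor to its target, so 121 + 1 = 122.

122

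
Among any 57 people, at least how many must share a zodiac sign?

There are 12 zodiac signs, which serve as the pigeonholes.
If each of the 12 zodiac signs held at most 4, the total would be at most 12 × 4 = 48 < 57, a contradiction.
So at least one holds ⌈57/12⌉ = 5.

5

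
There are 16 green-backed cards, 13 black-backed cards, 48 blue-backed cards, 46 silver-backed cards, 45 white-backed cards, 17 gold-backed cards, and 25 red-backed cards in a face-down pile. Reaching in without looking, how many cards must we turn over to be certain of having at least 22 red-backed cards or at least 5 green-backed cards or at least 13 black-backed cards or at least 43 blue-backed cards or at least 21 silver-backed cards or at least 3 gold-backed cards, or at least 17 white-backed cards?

Each of the 7 back colors has its own threshold; avoid all of them simultaneously.
The worst case stops just short of every target: 4 green-backed, 12 black-backed, 42 blue-backed, 20 silver-backed, 16 white-backed, 2 gold-backed, 21 red-backed — 4 + 12 + 42 + 20 + 16 + 2 + 21 = 117 cards.
One more card must push some back color to its target, so 117 + 1 = 118.

118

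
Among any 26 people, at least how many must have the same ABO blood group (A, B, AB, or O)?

If each of the 4 ABO blood groups held at most 6, the total would be at most 4 × 6 = 24 < 26, a contradiction.
So at least one holds ⌈26/4⌉ = 7.

7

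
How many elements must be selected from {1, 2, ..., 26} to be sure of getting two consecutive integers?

Partition {1, …, 26} into 13 pairs: {1,2}, {3,4}, …, {25,26}.
Choosing 13 integers — say the 13 even numbers 2, 4, …, 26 — takes one from each pair and avoids the property.
Choosing 14 forces two into the same pair by pigeonhole, and those are consecutive. So 14.

14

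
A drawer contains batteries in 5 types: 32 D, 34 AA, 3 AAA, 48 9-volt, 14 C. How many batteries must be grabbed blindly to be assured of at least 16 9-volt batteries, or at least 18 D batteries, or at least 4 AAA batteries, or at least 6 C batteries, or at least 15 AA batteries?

55

The worst case stops just short of every target: 17 D, 14 AA, 3 AAA, 15 9-volt, 5 C — 17 + 14 + 3 + 15 + 5 = 54 batteries.
One more battery must push some type to its target, so 54 + 1 = 55.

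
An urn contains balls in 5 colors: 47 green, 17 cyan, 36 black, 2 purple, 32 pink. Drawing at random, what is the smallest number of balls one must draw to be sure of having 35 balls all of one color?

In the worst case we take at most 34 of each color, but all 17 cyan, all 2 purple, and all 32 pink (fewer than 34), giving 34 + 17 + 34 + 2 + 32 = 119.
One more ball then forces some color to 35, so 119 + 1 = 120.

120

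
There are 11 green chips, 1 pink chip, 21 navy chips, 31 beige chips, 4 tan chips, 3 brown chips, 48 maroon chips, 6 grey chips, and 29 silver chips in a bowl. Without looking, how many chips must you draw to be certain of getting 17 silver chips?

The worst case draws every non-silver chip first: 11 + 1 + 21 + 31 + 4 + 3 + 48 + 6 = 125.
The next 17 draws are then forced to be silver, giving 125 + 17 = 142.

142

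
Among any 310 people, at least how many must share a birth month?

There are 12 months of the year, which serve as the pigeonholes.
If each of the 12 months of the year held at most 25, the total would be at most 12 × 25 = 300 < 310, a contradiction.
So at least one holds ⌈310/12⌉ = 26.

26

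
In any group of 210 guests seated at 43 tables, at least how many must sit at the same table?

The 210 guests fall into 43 tables.
If each of the 43 tables held at most 4, the total would be at most 43 × 4 = 172 < 210, a contradiction.
So at least one holds ⌈210/43⌉ = 5.

5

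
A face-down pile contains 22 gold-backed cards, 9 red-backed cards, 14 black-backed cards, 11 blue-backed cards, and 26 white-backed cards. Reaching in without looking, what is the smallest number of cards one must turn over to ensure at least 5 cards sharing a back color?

The worst case takes 4 cards of each back color without reaching 5 of any: 5 × 4 = 20.
The next card must bring some back color to 5, so 20 + 1 = 21.

21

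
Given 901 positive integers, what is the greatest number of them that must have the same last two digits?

10

There are 100 possible two-digit endings, which serve as the pigeonholes.
If each of the 100 possible two-digit endings held at most 9, the total would be at most 100 × 9 = 900 < 901, a contradiction.
So at least one holds ⌈901/100⌉ = 10.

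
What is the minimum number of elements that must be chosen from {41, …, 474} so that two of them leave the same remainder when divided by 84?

Use the pigeonhole principle on residue classes: group the integers by remainder mod 84; there are 84 residue classes, each nonempty in this range.
Choosing one from each class (84 integers) avoids any shared remainder.
One more choice must repeat a class, so two differ by a multiple of 84. Hence 84 + 1 = 85.

85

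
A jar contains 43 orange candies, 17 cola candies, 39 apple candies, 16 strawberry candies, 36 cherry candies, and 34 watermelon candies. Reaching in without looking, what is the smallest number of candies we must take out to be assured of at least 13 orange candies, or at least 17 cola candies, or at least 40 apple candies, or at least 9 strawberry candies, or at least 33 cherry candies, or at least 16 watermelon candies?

123

Each of the 6 flavors has its own threshold; avoid all of them simultaneously.
The worst case stops just short of every target: 12 orange, 16 cola, 39 apple, 8 strawberry, 32 cherry, 15 watermelon — 12 + 16 + 39 + 8 + 32 + 15 = 122 candies.
One more candy must push some flavor to its target, so 122 + 1 = 123.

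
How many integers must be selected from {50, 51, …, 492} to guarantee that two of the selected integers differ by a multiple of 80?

81

Group the integers by remainder mod 80; there are 80 residue classes, each nonempty in this range.
Choosing one from each class (80 integers) avoids any shared remainder.
One more choice must repeat a class, so two differ by a multiple of 80. Hence 80 + 1 = 81.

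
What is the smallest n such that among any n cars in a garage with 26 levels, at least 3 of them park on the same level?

53

There are 26 levels acting as pigeonholes.
With 26 × 2 = 52 cars we could place exactly 2 in each, with no class reaching 3.
One more forces some class to hold 3, so 52 + 1 = 53.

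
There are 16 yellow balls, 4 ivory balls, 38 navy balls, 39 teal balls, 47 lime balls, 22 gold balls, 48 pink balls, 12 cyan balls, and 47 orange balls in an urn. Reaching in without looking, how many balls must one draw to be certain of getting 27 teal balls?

261

To avoid teal balls as long as possible, exhaust the other 8 colors first.
The worst case draws every non-teal ball first: 16 + 4 + 38 + 47 + 22 + 48 + 12 + 47 = 234.
The next 27 draws are then forced to be teal, giving 234 + 27 = 261.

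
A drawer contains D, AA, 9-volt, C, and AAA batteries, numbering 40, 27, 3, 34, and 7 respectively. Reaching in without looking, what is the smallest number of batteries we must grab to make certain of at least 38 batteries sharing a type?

109

In the worst case we take at most 37 of each type, but all 27 AA, all 3 9-volt, all 34 C, and all 7 AAA (fewer than 37), giving 37 + 27 + 3 + 34 + 7 = 108.
One more battery then forces some type to 38, so 108 + 1 = 109.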